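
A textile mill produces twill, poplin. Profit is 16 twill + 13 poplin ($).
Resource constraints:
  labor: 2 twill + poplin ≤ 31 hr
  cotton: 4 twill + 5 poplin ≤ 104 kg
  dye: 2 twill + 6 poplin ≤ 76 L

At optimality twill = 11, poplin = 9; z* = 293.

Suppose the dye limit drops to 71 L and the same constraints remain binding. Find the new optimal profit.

Check each constraint at x*: labor 31/31 (tight); cotton 89/104 (slack 15); dye 76/76 (tight).
By complementary slackness, y = 0 for the non-binding constraint.
The binding rows give the dual system: 2·y_labor + 2·y_dye = 16 and 1·y_labor + 6·y_dye = 13.
Solving: y_labor = 7, y_dye = 1.
Δz = y_dye·Δb = 1 × (-5) = -5, so new z* = 293 − 5 = 288.

288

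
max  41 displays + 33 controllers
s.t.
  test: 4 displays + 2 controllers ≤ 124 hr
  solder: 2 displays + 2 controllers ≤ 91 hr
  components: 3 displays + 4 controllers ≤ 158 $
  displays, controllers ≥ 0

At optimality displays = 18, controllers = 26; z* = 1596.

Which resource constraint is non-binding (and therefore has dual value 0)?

test: 124/124 (binding)
solder: 88/91 (slack 3)
components: 158/158 (binding)
By complementary slackness, a constraint with positive slack has shadow price 0 → solder.

solder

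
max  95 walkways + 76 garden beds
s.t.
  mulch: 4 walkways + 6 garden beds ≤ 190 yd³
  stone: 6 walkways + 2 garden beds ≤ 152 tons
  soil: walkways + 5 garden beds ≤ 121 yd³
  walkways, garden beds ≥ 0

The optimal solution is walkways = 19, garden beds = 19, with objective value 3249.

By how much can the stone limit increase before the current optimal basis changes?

Binding constraints: mulch, stone. The basis is B = [[4,6],[6,2]] with det -28.
Per unit increase in stone, x* moves by d = (0.2143, -0.1429).
The basis stays optimal until garden beds reaches 0; allowable increase = 133 tons.

133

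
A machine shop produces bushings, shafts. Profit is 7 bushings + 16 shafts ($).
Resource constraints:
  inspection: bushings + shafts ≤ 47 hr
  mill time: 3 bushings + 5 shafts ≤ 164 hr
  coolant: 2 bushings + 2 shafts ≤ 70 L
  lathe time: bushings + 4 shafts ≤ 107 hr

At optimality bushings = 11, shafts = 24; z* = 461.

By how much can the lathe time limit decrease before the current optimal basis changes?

Binding constraints: coolant, lathe time. The basis is B = [[2,2],[1,4]] with det 6.
Per unit decrease in lathe time, x* moves by d = (0.3333, -0.3333).
The basis stays optimal until shafts reaches 0; allowable decrease = 72 hr.

72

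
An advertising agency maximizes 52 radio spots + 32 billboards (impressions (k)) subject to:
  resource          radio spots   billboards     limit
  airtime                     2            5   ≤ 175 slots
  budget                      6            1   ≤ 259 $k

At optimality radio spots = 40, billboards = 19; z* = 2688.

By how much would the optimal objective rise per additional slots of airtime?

5

Check each constraint at x*: airtime 175/175 (tight); budget 259/259 (tight).
From A_Bᵀ y = c: 2·y_airtime + 6·y_budget = 52; 5·y_airtime + 1·y_budget = 32.
This yields shadow prices y_airtime = 5, y_budget = 7.
Shadow price of airtime = 5.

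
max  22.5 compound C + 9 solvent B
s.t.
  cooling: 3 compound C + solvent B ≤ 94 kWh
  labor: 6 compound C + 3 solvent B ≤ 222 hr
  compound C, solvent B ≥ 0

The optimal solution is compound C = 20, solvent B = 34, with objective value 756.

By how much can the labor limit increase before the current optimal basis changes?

60

Binding constraints: cooling, labor. The basis is B = [[3,1],[6,3]] with det 3.
Per unit increase in labor, x* moves by d = (-0.3333, 1).
The basis stays optimal until compound C reaches 0; allowable increase = 60 hr.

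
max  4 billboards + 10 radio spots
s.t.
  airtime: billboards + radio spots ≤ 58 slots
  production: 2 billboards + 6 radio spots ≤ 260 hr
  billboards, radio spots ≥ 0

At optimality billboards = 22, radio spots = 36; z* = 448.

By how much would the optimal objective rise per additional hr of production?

1.5

Both airtime and production are binding at x*.
The binding rows give the dual system: 1·y_airtime + 2·y_production = 4 and 1·y_airtime + 6·y_production = 10.
Solving: y_airtime = 1, y_production = 1.5.
Shadow price of production = 1.5.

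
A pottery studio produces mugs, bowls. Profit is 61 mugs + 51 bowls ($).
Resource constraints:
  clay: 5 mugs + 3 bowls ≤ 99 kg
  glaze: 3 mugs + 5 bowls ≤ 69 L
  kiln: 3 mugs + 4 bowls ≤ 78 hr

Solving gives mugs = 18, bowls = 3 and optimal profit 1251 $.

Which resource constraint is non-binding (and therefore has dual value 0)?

kiln

clay: 99/99 (binding)
glaze: 69/69 (binding)
kiln: 66/78 (slack 12)
By complementary slackness, a constraint with positive slack has shadow price 0 → kiln.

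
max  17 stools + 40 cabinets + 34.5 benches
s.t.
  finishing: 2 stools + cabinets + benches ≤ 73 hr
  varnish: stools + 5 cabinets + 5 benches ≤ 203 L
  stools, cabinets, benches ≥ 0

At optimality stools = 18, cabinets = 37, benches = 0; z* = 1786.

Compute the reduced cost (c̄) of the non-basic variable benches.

-5.5

Both finishing and varnish are binding at x*.
Dual feasibility on the basic columns requires 2·y_finishing + 1·y_varnish = 17, 1·y_finishing + 5·y_varnish = 40.
Solving: y_finishing = 5, y_varnish = 7.
Reduced cost of benches: c₃ − yᵀa₃ = 34.5 − (5·1 + 7·5) = 34.5 − 40 = -5.5.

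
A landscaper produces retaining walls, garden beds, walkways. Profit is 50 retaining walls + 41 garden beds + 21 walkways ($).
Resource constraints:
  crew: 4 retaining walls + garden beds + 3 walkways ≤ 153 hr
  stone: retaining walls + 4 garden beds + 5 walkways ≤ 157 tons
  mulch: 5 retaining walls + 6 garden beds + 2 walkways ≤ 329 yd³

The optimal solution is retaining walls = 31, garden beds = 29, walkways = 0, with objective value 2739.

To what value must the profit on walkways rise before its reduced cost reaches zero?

27

Binding: crew and mulch. Non-binding: stone (10 unused).
By complementary slackness, y = 0 for the non-binding constraint.
Dual feasibility on the basic columns requires 4·y_crew + 5·y_mulch = 50, 1·y_crew + 6·y_mulch = 41.
Solving: y_crew = 5, y_mulch = 6.
walkways enters the basis when its profit ≥ yᵀa₃ = 5·3 + 6·2 = 27.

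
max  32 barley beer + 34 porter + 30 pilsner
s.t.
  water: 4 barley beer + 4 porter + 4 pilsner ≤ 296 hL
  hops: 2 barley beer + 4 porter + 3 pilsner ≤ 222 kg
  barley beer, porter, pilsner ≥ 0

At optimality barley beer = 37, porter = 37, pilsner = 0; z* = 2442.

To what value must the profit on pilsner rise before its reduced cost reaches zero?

Check each constraint at x*: water 296/296 (tight); hops 222/222 (tight).
The binding rows give the dual system: 4·y_water + 2·y_hops = 32 and 4·y_water + 4·y_hops = 34.
→ y_water = 7.5 and y_hops = 1.
pilsner enters the basis when its profit ≥ yᵀa₃ = 7.5·4 + 1·3 = 33.

33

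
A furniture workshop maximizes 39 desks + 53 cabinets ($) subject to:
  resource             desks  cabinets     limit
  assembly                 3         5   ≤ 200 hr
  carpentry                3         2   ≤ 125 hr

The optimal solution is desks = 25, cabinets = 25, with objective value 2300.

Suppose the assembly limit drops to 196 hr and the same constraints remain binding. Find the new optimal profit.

2264

Both assembly and carpentry are binding at x*.
From A_Bᵀ y = c: 3·y_assembly + 3·y_carpentry = 39; 5·y_assembly + 2·y_carpentry = 53.
This yields shadow prices y_assembly = 9, y_carpentry = 4.
Δz = y_assembly·Δb = 9 × (-4) = -36, so new z* = 2300 − 36 = 2264.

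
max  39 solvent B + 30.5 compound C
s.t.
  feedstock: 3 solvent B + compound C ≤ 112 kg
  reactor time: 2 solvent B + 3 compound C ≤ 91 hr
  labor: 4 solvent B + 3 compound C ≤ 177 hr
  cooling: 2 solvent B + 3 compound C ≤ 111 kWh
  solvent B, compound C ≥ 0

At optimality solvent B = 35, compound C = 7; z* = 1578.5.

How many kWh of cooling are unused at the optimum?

20

cooling used = 2·35 + 3·7 = 91; slack = 111 − 91 = 20.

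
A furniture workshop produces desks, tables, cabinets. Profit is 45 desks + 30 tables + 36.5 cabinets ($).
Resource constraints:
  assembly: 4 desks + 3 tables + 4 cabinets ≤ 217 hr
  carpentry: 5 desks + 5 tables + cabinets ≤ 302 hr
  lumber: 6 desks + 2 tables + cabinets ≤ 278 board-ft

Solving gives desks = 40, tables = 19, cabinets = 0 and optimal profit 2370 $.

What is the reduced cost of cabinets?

-1

At the optimum: assembly uses 217 of 217 (binding); carpentry uses 295 of 302 (slack = 7); lumber uses 278 of 278 (binding).
By complementary slackness, y = 0 for the non-binding constraint.
Dual feasibility on the basic columns requires 4·y_assembly + 6·y_lumber = 45, 3·y_assembly + 2·y_lumber = 30.
Solving: y_assembly = 9, y_lumber = 1.5.
Reduced cost of cabinets: c₃ − yᵀa₃ = 36.5 − (9·4 + 1.5·1) = 36.5 − 37.5 = -1.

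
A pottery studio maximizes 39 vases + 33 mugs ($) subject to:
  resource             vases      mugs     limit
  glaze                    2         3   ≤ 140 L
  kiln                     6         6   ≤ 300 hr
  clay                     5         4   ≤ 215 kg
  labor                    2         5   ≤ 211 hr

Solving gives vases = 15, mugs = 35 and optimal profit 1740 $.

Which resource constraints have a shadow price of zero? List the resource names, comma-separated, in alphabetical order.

glaze, labor

glaze: 135/140 (slack 5)
kiln: 300/300 (binding)
clay: 215/215 (binding)
labor: 205/211 (slack 6)
By complementary slackness, a constraint with positive slack has shadow price 0 → glaze, labor.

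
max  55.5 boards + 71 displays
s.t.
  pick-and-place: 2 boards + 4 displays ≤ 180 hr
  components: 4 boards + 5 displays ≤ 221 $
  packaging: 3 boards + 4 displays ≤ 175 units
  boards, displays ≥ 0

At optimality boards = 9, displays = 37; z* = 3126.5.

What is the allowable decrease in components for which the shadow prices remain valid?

Binding constraints: components, packaging. The basis is B = [[4,5],[3,4]] with det 1.
Per unit decrease in components, x* moves by d = (-4, 3).
The basis stays optimal until boards reaches 0; allowable decrease = 2.25 $.

2.25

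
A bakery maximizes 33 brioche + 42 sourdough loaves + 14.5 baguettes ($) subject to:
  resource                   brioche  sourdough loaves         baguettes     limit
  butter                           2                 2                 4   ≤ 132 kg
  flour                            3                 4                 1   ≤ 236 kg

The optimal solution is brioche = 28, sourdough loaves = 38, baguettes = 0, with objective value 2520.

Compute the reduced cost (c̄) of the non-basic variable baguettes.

-6.5

Check each constraint at x*: butter 132/132 (tight); flour 236/236 (tight).
From A_Bᵀ y = c: 2·y_butter + 3·y_flour = 33; 2·y_butter + 4·y_flour = 42.
This yields shadow prices y_butter = 3, y_flour = 9.
Reduced cost of baguettes: c₃ − yᵀa₃ = 14.5 − (3·4 + 9·1) = 14.5 − 21 = -6.5.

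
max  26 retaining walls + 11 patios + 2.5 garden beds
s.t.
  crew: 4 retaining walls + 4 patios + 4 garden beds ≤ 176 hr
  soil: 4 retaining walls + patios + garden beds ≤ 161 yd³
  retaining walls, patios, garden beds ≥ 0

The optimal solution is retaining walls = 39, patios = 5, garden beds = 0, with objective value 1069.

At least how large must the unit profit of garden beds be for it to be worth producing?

11

Check each constraint at x*: crew 176/176 (tight); soil 161/161 (tight).
From A_Bᵀ y = c: 4·y_crew + 4·y_soil = 26; 4·y_crew + 1·y_soil = 11.
→ y_crew = 1.5 and y_soil = 5.
garden beds enters the basis when its profit ≥ yᵀa₃ = 1.5·4 + 5·1 = 11.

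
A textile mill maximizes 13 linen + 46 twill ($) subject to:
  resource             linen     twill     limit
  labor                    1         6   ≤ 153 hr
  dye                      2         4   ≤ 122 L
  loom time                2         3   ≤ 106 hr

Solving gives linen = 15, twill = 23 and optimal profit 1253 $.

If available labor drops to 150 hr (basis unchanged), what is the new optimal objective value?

1238

Check each constraint at x*: labor 153/153 (tight); dye 122/122 (tight); loom time 99/106 (slack 7).
Slack constraints have shadow price 0 (complementary slackness).
From A_Bᵀ y = c: 1·y_labor + 2·y_dye = 13; 6·y_labor + 4·y_dye = 46.
→ y_labor = 5 and y_dye = 4.
Δz = y_labor·Δb = 5 × (-3) = -15, so new z* = 1253 − 15 = 1238.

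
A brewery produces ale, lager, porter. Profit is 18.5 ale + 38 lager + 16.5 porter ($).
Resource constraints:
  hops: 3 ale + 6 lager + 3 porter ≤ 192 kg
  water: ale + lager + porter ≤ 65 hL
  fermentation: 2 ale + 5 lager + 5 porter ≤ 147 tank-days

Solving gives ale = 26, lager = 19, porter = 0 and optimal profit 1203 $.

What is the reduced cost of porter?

Check each constraint at x*: hops 192/192 (tight); water 45/65 (slack 20); fermentation 147/147 (tight).
Slack constraints have shadow price 0 (complementary slackness).
The binding rows give the dual system: 3·y_hops + 2·y_fermentation = 18.5 and 6·y_hops + 5·y_fermentation = 38.
→ y_hops = 5.5 and y_fermentation = 1.
Reduced cost of porter: c₃ − yᵀa₃ = 16.5 − (5.5·3 + 1·5) = 16.5 − 21.5 = -5.

-5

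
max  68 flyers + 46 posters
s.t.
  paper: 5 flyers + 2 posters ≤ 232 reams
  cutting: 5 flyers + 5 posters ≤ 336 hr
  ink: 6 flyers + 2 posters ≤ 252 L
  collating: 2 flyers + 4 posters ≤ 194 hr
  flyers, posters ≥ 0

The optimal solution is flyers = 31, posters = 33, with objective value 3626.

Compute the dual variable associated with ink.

9

Binding: ink and collating. Non-binding: paper (11 unused), cutting (16 unused).
Slack constraints have shadow price 0 (complementary slackness).
The binding rows give the dual system: 6·y_ink + 2·y_collating = 68 and 2·y_ink + 4·y_collating = 46.
This yields shadow prices y_ink = 9, y_collating = 7.
Shadow price of ink = 9.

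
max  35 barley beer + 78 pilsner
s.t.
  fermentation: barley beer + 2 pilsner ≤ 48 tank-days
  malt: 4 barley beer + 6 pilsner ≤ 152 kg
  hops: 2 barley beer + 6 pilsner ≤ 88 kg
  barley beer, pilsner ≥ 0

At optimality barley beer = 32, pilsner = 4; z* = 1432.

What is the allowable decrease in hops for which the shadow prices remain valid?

12

Binding constraints: malt, hops. The basis is B = [[4,6],[2,6]] with det 12.
Per unit decrease in hops, x* moves by d = (0.5, -0.3333).
The basis stays optimal until pilsner reaches 0; allowable decrease = 12 kg.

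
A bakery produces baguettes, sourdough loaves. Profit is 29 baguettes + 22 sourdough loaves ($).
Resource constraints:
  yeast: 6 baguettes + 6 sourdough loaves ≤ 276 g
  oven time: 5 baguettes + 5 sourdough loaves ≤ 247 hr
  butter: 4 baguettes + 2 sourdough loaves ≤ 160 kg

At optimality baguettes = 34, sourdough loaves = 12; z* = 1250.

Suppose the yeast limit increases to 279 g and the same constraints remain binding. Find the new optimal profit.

At the optimum: yeast uses 276 of 276 (binding); oven time uses 230 of 247 (slack = 17); butter uses 160 of 160 (binding).
Slack constraints have shadow price 0 (complementary slackness).
Dual feasibility on the basic columns requires 6·y_yeast + 4·y_butter = 29, 6·y_yeast + 2·y_butter = 22.
Solving: y_yeast = 2.5, y_butter = 3.5.
Δz = y_yeast·Δb = 2.5 × (3) = 7.5, so new z* = 1250 + 7.5 = 1257.5.

1257.5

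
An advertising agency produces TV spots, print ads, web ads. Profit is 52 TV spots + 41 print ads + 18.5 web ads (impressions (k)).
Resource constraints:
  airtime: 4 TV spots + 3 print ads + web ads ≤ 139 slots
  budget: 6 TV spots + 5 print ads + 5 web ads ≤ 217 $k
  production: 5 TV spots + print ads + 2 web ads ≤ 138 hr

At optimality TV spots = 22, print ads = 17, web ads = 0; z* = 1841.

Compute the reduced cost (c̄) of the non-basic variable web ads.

-8.5

Check each constraint at x*: airtime 139/139 (tight); budget 217/217 (tight); production 127/138 (slack 11).
Since production is not tight, its dual is 0.
Dual feasibility on the basic columns requires 4·y_airtime + 6·y_budget = 52, 3·y_airtime + 5·y_budget = 41.
→ y_airtime = 7 and y_budget = 4.
Reduced cost of web ads: c₃ − yᵀa₃ = 18.5 − (7·1 + 4·5) = 18.5 − 27 = -8.5.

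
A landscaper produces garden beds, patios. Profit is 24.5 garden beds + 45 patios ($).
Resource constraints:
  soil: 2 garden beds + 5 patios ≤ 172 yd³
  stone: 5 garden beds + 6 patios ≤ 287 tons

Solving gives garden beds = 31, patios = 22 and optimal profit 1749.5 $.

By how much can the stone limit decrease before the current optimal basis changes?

80.6

Binding constraints: soil, stone. The basis is B = [[2,5],[5,6]] with det -13.
Per unit decrease in stone, x* moves by d = (-0.3846, 0.1538).
The basis stays optimal until garden beds reaches 0; allowable decrease = 80.6 tons.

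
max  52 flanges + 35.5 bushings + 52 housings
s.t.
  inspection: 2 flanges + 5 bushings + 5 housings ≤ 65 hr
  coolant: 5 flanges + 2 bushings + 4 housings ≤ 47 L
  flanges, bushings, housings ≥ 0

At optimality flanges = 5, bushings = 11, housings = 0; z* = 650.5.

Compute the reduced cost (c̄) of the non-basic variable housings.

-1.5

Both inspection and coolant are binding at x*.
Dual feasibility on the basic columns requires 2·y_inspection + 5·y_coolant = 52, 5·y_inspection + 2·y_coolant = 35.5.
Solving: y_inspection = 3.5, y_coolant = 9.
Reduced cost of housings: c₃ − yᵀa₃ = 52 − (3.5·5 + 9·4) = 52 − 53.5 = -1.5.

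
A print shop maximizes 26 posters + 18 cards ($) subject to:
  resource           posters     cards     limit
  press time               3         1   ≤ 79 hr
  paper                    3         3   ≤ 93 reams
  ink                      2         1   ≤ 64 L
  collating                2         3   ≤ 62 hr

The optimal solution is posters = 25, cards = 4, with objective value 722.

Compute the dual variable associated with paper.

Binding: press time and collating. Non-binding: paper (6 unused), ink (10 unused).
By complementary slackness, y = 0 for the non-binding constraints.
From A_Bᵀ y = c: 3·y_press time + 2·y_collating = 26; 1·y_press time + 3·y_collating = 18.
Solving: y_press time = 6, y_collating = 4.
Shadow price of paper = 0.

0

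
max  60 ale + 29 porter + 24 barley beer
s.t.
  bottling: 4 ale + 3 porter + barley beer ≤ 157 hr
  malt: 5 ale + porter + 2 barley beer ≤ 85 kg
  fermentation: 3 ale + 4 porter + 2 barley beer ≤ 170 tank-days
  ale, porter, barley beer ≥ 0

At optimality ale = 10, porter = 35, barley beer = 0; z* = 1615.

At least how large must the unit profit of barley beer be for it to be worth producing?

Binding: malt and fermentation. Non-binding: bottling (12 unused).
Slack constraints have shadow price 0 (complementary slackness).
The binding rows give the dual system: 5·y_malt + 3·y_fermentation = 60 and 1·y_malt + 4·y_fermentation = 29.
This yields shadow prices y_malt = 9, y_fermentation = 5.
barley beer enters the basis when its profit ≥ yᵀa₃ = 9·2 + 5·2 = 28.

28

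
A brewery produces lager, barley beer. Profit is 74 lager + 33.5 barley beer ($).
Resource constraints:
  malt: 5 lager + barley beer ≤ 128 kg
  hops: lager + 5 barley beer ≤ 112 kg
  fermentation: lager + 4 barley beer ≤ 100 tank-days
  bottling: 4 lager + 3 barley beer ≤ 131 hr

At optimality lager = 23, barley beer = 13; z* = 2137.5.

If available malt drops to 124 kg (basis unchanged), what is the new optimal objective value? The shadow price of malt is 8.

Δb = -4, so new z* = 2137.5 + (8)·(-4) = 2137.5 − 32 = 2105.5.

2105.5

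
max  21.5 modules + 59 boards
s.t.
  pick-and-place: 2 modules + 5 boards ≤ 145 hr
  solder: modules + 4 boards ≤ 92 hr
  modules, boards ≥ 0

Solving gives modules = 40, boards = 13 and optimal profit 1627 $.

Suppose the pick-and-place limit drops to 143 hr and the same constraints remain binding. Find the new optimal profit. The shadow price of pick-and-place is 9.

Δb = -2, so new z* = 1627 + (9)·(-2) = 1627 − 18 = 1609.

1609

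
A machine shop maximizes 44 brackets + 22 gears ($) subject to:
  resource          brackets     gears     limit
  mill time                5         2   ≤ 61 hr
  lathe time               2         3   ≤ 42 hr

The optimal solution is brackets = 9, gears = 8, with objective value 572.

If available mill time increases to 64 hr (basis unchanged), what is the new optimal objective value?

Check each constraint at x*: mill time 61/61 (tight); lathe time 42/42 (tight).
From A_Bᵀ y = c: 5·y_mill time + 2·y_lathe time = 44; 2·y_mill time + 3·y_lathe time = 22.
This yields shadow prices y_mill time = 8, y_lathe time = 2.
Δz = y_mill time·Δb = 8 × (3) = 24, so new z* = 572 + 24 = 596.

596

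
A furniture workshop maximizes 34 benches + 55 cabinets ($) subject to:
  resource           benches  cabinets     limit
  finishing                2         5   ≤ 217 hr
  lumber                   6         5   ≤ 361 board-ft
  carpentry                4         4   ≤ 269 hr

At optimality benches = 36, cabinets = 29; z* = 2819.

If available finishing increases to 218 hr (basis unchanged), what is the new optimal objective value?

2827

Binding: finishing and lumber. Non-binding: carpentry (9 unused).
Since carpentry is not tight, its dual is 0.
Dual feasibility on the basic columns requires 2·y_finishing + 6·y_lumber = 34, 5·y_finishing + 5·y_lumber = 55.
Solving: y_finishing = 8, y_lumber = 3.
Δz = y_finishing·Δb = 8 × (1) = 8, so new z* = 2819 + 8 = 2827.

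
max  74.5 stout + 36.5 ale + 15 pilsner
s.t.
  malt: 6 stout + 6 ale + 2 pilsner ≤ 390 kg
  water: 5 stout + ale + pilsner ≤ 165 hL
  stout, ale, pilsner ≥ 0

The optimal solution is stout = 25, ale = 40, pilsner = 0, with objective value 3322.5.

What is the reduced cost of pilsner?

-3.5

Check each constraint at x*: malt 390/390 (tight); water 165/165 (tight).
The binding rows give the dual system: 6·y_malt + 5·y_water = 74.5 and 6·y_malt + 1·y_water = 36.5.
→ y_malt = 4.5 and y_water = 9.5.
Reduced cost of pilsner: c₃ − yᵀa₃ = 15 − (4.5·2 + 9.5·1) = 15 − 18.5 = -3.5.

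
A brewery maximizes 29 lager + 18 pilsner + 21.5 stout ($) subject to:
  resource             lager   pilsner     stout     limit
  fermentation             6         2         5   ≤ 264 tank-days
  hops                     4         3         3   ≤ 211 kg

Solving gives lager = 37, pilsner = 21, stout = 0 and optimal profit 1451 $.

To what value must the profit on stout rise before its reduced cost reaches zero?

22.5

At the optimum: fermentation uses 264 of 264 (binding); hops uses 211 of 211 (binding).
From A_Bᵀ y = c: 6·y_fermentation + 4·y_hops = 29; 2·y_fermentation + 3·y_hops = 18.
→ y_fermentation = 1.5 and y_hops = 5.
stout enters the basis when its profit ≥ yᵀa₃ = 1.5·5 + 5·3 = 22.5.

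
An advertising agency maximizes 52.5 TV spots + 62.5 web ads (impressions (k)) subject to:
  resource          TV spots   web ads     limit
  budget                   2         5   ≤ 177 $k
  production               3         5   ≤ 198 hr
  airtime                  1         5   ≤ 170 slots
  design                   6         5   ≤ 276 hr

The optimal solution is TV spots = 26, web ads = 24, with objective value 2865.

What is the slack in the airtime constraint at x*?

airtime used = 1·26 + 5·24 = 146; slack = 170 − 146 = 24.

24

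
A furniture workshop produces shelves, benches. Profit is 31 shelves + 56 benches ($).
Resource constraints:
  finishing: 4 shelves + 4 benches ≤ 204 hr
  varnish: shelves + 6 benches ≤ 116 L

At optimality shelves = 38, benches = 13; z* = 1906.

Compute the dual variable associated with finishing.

6.5

Both finishing and varnish are binding at x*.
Dual feasibility on the basic columns requires 4·y_finishing + 1·y_varnish = 31, 4·y_finishing + 6·y_varnish = 56.
Solving: y_finishing = 6.5, y_varnish = 5.
Shadow price of finishing = 6.5.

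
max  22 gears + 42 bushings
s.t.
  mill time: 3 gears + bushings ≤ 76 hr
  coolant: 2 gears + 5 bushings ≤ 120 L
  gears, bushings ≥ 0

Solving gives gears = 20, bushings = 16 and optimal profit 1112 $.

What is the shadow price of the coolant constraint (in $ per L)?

8

At the optimum: mill time uses 76 of 76 (binding); coolant uses 120 of 120 (binding).
Dual feasibility on the basic columns requires 3·y_mill time + 2·y_coolant = 22, 1·y_mill time + 5·y_coolant = 42.
→ y_mill time = 2 and y_coolant = 8.
Shadow price of coolant = 8.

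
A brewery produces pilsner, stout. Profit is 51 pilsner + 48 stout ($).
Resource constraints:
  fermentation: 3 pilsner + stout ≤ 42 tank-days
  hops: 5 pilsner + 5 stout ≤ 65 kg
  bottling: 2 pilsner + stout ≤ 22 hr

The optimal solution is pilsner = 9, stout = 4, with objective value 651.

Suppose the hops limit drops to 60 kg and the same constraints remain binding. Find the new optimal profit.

Check each constraint at x*: fermentation 31/42 (slack 11); hops 65/65 (tight); bottling 22/22 (tight).
Since fermentation is not tight, its dual is 0.
From A_Bᵀ y = c: 5·y_hops + 2·y_bottling = 51; 5·y_hops + 1·y_bottling = 48.
This yields shadow prices y_hops = 9, y_bottling = 3.
Δz = y_hops·Δb = 9 × (-5) = -45, so new z* = 651 − 45 = 606.

606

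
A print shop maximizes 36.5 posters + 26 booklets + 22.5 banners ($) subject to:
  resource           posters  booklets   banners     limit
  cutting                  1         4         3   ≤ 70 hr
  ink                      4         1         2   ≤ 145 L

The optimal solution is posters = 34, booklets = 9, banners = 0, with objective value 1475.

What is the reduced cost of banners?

-7

Both cutting and ink are binding at x*.
The binding rows give the dual system: 1·y_cutting + 4·y_ink = 36.5 and 4·y_cutting + 1·y_ink = 26.
This yields shadow prices y_cutting = 4.5, y_ink = 8.
Reduced cost of banners: c₃ − yᵀa₃ = 22.5 − (4.5·3 + 8·2) = 22.5 − 29.5 = -7.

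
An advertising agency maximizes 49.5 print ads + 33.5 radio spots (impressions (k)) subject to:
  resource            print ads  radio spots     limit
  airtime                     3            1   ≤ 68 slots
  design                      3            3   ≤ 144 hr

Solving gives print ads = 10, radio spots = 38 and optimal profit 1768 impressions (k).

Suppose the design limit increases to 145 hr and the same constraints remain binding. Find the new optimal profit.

1776.5

Both airtime and design are binding at x*.
The binding rows give the dual system: 3·y_airtime + 3·y_design = 49.5 and 1·y_airtime + 3·y_design = 33.5.
→ y_airtime = 8 and y_design = 8.5.
Δz = y_design·Δb = 8.5 × (1) = 8.5, so new z* = 1768 + 8.5 = 1776.5.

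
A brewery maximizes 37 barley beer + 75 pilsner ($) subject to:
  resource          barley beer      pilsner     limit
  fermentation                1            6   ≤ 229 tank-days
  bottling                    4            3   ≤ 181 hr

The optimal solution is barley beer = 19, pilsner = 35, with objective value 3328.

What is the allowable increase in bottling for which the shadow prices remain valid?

735

Binding constraints: fermentation, bottling. The basis is B = [[1,6],[4,3]] with det -21.
Per unit increase in bottling, x* moves by d = (0.2857, -0.0476).
The basis stays optimal until pilsner reaches 0; allowable increase = 735 hr.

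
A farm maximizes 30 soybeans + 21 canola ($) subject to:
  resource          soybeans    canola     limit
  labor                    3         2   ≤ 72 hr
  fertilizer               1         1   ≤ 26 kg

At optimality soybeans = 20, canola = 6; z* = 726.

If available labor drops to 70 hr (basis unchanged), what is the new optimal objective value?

At the optimum: labor uses 72 of 72 (binding); fertilizer uses 26 of 26 (binding).
The binding rows give the dual system: 3·y_labor + 1·y_fertilizer = 30 and 2·y_labor + 1·y_fertilizer = 21.
→ y_labor = 9 and y_fertilizer = 3.
Δz = y_labor·Δb = 9 × (-2) = -18, so new z* = 726 − 18 = 708.

708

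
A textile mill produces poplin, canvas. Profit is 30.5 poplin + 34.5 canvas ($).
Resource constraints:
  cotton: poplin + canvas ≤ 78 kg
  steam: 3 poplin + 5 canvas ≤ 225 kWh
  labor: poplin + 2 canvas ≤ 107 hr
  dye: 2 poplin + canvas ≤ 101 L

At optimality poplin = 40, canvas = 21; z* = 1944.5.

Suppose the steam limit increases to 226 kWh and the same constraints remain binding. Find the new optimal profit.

1950

Binding: steam and dye. Non-binding: cotton (17 unused), labor (25 unused).
Slack constraints have shadow price 0 (complementary slackness).
The binding rows give the dual system: 3·y_steam + 2·y_dye = 30.5 and 5·y_steam + 1·y_dye = 34.5.
Solving: y_steam = 5.5, y_dye = 7.
Δz = y_steam·Δb = 5.5 × (1) = 5.5, so new z* = 1944.5 + 5.5 = 1950.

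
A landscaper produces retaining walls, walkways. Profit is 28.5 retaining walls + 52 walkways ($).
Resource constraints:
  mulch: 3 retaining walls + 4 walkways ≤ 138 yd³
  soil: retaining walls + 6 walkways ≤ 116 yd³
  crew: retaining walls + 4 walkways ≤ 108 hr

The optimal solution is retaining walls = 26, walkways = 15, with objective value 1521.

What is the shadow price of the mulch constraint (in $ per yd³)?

8.5

At the optimum: mulch uses 138 of 138 (binding); soil uses 116 of 116 (binding); crew uses 86 of 108 (slack = 22).
By complementary slackness, y = 0 for the non-binding constraint.
The binding rows give the dual system: 3·y_mulch + 1·y_soil = 28.5 and 4·y_mulch + 6·y_soil = 52.
Solving: y_mulch = 8.5, y_soil = 3.
Shadow price of mulch = 8.5.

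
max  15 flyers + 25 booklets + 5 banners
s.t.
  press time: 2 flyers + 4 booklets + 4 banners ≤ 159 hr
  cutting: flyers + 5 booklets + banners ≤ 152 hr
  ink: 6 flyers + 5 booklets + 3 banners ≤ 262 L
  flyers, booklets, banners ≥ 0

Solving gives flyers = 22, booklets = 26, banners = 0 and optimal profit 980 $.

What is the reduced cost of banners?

-4

Check each constraint at x*: press time 148/159 (slack 11); cutting 152/152 (tight); ink 262/262 (tight).
Since press time is not tight, its dual is 0.
From A_Bᵀ y = c: 1·y_cutting + 6·y_ink = 15; 5·y_cutting + 5·y_ink = 25.
Solving: y_cutting = 3, y_ink = 2.
Reduced cost of banners: c₃ − yᵀa₃ = 5 − (3·1 + 2·3) = 5 − 9 = -4.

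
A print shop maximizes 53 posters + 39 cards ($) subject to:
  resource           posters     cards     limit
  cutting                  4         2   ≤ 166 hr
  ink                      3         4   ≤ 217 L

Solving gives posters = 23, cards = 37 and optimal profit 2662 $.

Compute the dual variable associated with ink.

Check each constraint at x*: cutting 166/166 (tight); ink 217/217 (tight).
The binding rows give the dual system: 4·y_cutting + 3·y_ink = 53 and 2·y_cutting + 4·y_ink = 39.
Solving: y_cutting = 9.5, y_ink = 5.
Shadow price of ink = 5.

5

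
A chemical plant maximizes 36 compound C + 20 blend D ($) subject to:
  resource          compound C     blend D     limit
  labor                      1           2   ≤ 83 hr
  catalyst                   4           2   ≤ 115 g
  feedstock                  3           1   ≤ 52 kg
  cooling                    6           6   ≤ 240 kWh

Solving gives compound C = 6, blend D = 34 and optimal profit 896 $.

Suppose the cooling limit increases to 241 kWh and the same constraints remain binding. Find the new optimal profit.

At the optimum: labor uses 74 of 83 (slack = 9); catalyst uses 92 of 115 (slack = 23); feedstock uses 52 of 52 (binding); cooling uses 240 of 240 (binding).
By complementary slackness, y = 0 for the non-binding constraints.
From A_Bᵀ y = c: 3·y_feedstock + 6·y_cooling = 36; 1·y_feedstock + 6·y_cooling = 20.
Solving: y_feedstock = 8, y_cooling = 2.
Δz = y_cooling·Δb = 2 × (1) = 2, so new z* = 896 + 2 = 898.

898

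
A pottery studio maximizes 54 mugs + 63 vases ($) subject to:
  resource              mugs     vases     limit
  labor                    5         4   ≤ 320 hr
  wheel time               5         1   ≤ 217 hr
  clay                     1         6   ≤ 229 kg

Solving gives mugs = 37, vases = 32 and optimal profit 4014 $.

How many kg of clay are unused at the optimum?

clay used = 1·37 + 6·32 = 229; slack = 229 − 229 = 0.

0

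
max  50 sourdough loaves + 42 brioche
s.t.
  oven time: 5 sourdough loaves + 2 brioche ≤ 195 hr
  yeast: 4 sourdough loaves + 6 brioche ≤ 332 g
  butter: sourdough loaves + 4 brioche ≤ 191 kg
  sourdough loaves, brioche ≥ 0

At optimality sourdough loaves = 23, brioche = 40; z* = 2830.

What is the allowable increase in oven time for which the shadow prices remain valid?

Binding constraints: oven time, yeast. The basis is B = [[5,2],[4,6]] with det 22.
Per unit increase in oven time, x* moves by d = (0.2727, -0.1818).
The basis stays optimal until brioche reaches 0; allowable increase = 220 hr.

220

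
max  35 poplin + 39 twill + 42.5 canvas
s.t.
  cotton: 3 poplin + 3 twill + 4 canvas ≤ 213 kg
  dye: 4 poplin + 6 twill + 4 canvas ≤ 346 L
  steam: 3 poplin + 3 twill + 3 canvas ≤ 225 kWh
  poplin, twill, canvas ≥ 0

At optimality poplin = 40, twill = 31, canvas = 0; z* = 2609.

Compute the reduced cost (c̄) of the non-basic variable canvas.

-1.5

At the optimum: cotton uses 213 of 213 (binding); dye uses 346 of 346 (binding); steam uses 213 of 225 (slack = 12).
Since steam is not tight, its dual is 0.
The binding rows give the dual system: 3·y_cotton + 4·y_dye = 35 and 3·y_cotton + 6·y_dye = 39.
→ y_cotton = 9 and y_dye = 2.
Reduced cost of canvas: c₃ − yᵀa₃ = 42.5 − (9·4 + 2·4) = 42.5 − 44 = -1.5.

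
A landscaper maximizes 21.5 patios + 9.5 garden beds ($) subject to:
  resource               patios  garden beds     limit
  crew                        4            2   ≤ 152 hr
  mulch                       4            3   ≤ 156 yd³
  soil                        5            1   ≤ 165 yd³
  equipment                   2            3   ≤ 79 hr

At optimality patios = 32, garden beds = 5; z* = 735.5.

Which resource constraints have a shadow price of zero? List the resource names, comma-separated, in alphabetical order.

crew, mulch

crew: 138/152 (slack 14)
mulch: 143/156 (slack 13)
soil: 165/165 (binding)
equipment: 79/79 (binding)
By complementary slackness, a constraint with positive slack has shadow price 0 → crew, mulch.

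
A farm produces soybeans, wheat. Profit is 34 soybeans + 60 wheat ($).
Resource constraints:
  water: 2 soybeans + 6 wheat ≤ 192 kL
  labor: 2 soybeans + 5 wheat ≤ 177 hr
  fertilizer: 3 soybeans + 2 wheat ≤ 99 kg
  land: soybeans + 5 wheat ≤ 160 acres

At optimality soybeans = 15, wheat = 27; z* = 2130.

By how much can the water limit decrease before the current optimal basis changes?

126

Binding constraints: water, fertilizer. The basis is B = [[2,6],[3,2]] with det -14.
Per unit decrease in water, x* moves by d = (0.1429, -0.2143).
The basis stays optimal until wheat reaches 0; allowable decrease = 126 kL.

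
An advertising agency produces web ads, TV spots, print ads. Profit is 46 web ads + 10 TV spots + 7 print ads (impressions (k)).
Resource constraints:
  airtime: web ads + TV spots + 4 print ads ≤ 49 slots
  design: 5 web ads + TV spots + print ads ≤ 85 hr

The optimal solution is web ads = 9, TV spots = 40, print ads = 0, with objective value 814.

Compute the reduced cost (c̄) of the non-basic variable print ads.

Both airtime and design are binding at x*.
The binding rows give the dual system: 1·y_airtime + 5·y_design = 46 and 1·y_airtime + 1·y_design = 10.
Solving: y_airtime = 1, y_design = 9.
Reduced cost of print ads: c₃ − yᵀa₃ = 7 − (1·4 + 9·1) = 7 − 13 = -6.

-6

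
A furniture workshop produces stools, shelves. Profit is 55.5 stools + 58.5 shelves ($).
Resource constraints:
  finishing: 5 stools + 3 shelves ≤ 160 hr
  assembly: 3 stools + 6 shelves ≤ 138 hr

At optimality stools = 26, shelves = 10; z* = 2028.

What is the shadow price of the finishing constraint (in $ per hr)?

7.5

Both finishing and assembly are binding at x*.
Dual feasibility on the basic columns requires 5·y_finishing + 3·y_assembly = 55.5, 3·y_finishing + 6·y_assembly = 58.5.
This yields shadow prices y_finishing = 7.5, y_assembly = 6.
Shadow price of finishing = 7.5.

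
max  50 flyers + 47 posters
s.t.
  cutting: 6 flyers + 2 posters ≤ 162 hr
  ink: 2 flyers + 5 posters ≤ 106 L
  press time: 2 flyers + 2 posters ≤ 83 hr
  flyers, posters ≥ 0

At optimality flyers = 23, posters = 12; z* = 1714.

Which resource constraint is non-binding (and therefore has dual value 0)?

cutting: 162/162 (binding)
ink: 106/106 (binding)
press time: 70/83 (slack 13)
By complementary slackness, a constraint with positive slack has shadow price 0 → press time.

press time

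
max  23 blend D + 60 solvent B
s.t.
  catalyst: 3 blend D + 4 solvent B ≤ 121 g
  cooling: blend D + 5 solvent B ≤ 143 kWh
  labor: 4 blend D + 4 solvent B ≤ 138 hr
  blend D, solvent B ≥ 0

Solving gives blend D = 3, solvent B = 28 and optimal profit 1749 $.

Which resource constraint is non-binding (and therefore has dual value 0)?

labor

catalyst: 121/121 (binding)
cooling: 143/143 (binding)
labor: 124/138 (slack 14)
By complementary slackness, a constraint with positive slack has shadow price 0 → labor.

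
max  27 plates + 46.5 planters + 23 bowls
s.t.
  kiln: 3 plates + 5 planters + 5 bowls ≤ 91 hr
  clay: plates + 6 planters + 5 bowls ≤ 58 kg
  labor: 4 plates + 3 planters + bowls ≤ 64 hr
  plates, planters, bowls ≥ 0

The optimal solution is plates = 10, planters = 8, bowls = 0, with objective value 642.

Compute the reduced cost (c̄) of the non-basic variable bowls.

-7.5

Binding: clay and labor. Non-binding: kiln (21 unused).
By complementary slackness, y = 0 for the non-binding constraint.
From A_Bᵀ y = c: 1·y_clay + 4·y_labor = 27; 6·y_clay + 3·y_labor = 46.5.
This yields shadow prices y_clay = 5, y_labor = 5.5.
Reduced cost of bowls: c₃ − yᵀa₃ = 23 − (5·5 + 5.5·1) = 23 − 30.5 = -7.5.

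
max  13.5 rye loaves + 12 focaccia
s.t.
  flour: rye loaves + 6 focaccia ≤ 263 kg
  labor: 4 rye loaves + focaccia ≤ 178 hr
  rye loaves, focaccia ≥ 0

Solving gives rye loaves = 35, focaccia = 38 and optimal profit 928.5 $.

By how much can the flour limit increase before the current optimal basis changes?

Binding constraints: flour, labor. The basis is B = [[1,6],[4,1]] with det -23.
Per unit increase in flour, x* moves by d = (-0.0435, 0.1739).
The basis stays optimal until rye loaves reaches 0; allowable increase = 805 kg.

805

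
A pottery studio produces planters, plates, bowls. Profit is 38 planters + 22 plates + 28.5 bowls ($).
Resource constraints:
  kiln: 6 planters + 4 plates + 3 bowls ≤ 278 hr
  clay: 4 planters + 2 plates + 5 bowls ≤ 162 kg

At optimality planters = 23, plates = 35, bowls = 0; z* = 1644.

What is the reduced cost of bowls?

-5.5

Both kiln and clay are binding at x*.
From A_Bᵀ y = c: 6·y_kiln + 4·y_clay = 38; 4·y_kiln + 2·y_clay = 22.
This yields shadow prices y_kiln = 3, y_clay = 5.
Reduced cost of bowls: c₃ − yᵀa₃ = 28.5 − (3·3 + 5·5) = 28.5 − 34 = -5.5.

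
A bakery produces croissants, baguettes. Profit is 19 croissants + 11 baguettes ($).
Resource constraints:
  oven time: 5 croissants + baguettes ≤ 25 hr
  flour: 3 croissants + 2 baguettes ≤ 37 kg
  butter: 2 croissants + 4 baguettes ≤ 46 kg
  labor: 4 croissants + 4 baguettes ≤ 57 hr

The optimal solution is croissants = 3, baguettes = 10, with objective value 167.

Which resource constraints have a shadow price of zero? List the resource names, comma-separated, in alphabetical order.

flour, labor

oven time: 25/25 (binding)
flour: 29/37 (slack 8)
butter: 46/46 (binding)
labor: 52/57 (slack 5)
By complementary slackness, a constraint with positive slack has shadow price 0 → flour, labor.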